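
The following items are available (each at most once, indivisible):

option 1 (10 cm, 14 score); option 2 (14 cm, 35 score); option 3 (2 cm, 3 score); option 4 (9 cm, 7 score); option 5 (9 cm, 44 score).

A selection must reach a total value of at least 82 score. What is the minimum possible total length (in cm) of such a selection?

Subsets with value ≥ 82, sorted by total length:
- option 2+option 3+option 5: length 25, value 82
- option 2+option 4+option 5: length 32, value 86
- option 1+option 2+option 5: length 33, value 93
- option 2+option 3+option 4+option 5: length 34, value 89
Minimum length: 25 cm.

25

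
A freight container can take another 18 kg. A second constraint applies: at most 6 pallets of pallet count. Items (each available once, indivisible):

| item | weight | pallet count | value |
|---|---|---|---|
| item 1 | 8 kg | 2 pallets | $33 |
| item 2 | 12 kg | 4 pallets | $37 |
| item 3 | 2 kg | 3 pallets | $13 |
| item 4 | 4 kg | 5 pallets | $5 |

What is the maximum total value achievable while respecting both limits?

Feasible sets respecting both limits:
- item 1+item 3: weight 10, pallet count 5, value 46
- item 2: weight 12, pallet count 4, value 37
- item 1: weight 8, pallet count 2, value 33
Best: $46.

$46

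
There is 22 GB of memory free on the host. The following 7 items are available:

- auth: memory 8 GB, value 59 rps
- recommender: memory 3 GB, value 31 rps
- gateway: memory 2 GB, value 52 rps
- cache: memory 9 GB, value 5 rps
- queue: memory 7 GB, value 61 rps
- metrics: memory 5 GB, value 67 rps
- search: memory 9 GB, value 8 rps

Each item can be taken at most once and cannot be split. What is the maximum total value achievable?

Check high-value combinations within 22 GB:
- auth+gateway+queue+metrics: memory 8+2+7+5=22, value 59+52+61+67=239
- recommender+gateway+queue+metrics: memory 3+2+7+5=17, value 31+52+61+67=211
- auth+recommender+gateway+metrics: memory 8+3+2+5=18, value 59+31+52+67=209
- auth+recommender+gateway+queue: memory 8+3+2+7=20, value 59+31+52+61=203
- auth+queue+metrics: memory 8+7+5=20, value 59+61+67=187
Best: 239 rps.

239 rps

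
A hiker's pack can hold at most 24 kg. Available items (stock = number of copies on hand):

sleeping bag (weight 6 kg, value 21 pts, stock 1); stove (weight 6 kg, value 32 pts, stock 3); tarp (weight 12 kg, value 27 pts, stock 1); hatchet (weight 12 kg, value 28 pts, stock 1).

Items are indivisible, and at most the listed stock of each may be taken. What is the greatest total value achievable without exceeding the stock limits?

117 pts

Best selections within weight 24 and stock limits:
- 1×sleeping bag + 3×stove: weight 24, value 117
- 3×stove: weight 18, value 96
- 2×stove + 1×hatchet: weight 24, value 92
- 2×stove + 1×tarp: weight 24, value 91
Best: 117 pts.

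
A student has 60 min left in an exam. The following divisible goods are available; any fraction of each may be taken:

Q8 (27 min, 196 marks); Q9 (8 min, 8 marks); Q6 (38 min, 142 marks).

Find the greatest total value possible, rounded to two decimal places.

319.32

Take in order of value per unit:
- Q8 (196/27 per unit): all 27 → value 196, running total 196.00
- Q6 (142/38 per unit): 33 of 38 → value 33×142/38 = 123.3158, running total 319.32
Total 319.32.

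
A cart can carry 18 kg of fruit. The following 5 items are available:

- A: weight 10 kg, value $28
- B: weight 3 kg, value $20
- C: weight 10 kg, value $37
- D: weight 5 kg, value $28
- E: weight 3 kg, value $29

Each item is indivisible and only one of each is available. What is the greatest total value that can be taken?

Check high-value combinations within 18 kg:
- C+D+E: weight 10+5+3=18, value 37+28+29=94
- B+C+E: weight 3+10+3=16, value 20+37+29=86
- B+C+D: weight 3+10+5=18, value 20+37+28=85
Best: $94.

$94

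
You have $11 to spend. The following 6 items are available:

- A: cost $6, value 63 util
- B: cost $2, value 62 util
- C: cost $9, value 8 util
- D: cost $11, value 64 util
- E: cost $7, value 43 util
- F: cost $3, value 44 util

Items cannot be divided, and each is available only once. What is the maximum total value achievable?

169 util

This is a 0/1 knapsack; check combinations near the capacity.
- A+B+F: cost 6+2+3=11, value 63+62+44=169
- A+B: cost 6+2=8, value 63+62=125
- A+F: cost 6+3=9, value 63+44=107
- B+F: cost 2+3=5, value 62+44=106
- B+E: cost 2+7=9, value 62+43=105
Best: 169 util.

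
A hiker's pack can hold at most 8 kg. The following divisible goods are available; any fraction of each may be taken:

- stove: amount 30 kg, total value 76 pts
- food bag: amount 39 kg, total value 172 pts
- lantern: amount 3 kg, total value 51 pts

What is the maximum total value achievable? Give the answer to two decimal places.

73.05

Take in order of value per unit:
- lantern (51/3 per unit): all 3 → value 51, running total 51.00
- food bag (172/39 per unit): 5 of 39 → value 5×172/39 = 22.0513, running total 73.05
Total 73.05.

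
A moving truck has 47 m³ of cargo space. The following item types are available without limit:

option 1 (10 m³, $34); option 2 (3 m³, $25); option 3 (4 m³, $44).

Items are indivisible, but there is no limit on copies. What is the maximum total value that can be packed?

$509

Best value-per-unit is option 3 at 44/4; filling with it alone gives 11×44 = 484.
Optimal mix: 1×option 2 + 11×option 3 → volume 47, value 509.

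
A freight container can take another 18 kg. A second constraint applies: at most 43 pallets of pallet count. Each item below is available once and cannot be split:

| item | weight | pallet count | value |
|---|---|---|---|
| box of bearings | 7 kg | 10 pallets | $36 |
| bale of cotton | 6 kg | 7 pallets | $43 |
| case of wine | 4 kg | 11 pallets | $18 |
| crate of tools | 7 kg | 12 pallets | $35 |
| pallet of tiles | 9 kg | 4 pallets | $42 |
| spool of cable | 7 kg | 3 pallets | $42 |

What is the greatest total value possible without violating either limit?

$103

Feasible sets respecting both limits:
- bale of cotton+case of wine+spool of cable: weight 17, pallet count 21, value 103
- box of bearings+bale of cotton+case of wine: weight 17, pallet count 28, value 97
- bale of cotton+case of wine+crate of tools: weight 17, pallet count 30, value 96
Best: $103.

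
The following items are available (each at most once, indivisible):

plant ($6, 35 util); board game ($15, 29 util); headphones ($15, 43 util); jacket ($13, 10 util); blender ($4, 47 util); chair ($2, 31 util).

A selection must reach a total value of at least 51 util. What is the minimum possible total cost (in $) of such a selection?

6

Subsets with value ≥ 51, sorted by total cost:
- blender+chair: cost 6, value 78
- plant+chair: cost 8, value 66
Minimum cost: 6 $.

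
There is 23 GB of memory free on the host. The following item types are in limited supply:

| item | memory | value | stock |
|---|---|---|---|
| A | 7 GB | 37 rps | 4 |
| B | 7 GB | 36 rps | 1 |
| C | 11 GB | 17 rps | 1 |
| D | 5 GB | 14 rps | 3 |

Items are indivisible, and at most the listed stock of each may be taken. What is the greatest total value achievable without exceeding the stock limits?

111 rps

Top feasible selections:
- 3×A: memory 21, value 111
- 2×A + 1×B: memory 21, value 110
- 2×A + 1×D: memory 19, value 88
Best: 111 rps.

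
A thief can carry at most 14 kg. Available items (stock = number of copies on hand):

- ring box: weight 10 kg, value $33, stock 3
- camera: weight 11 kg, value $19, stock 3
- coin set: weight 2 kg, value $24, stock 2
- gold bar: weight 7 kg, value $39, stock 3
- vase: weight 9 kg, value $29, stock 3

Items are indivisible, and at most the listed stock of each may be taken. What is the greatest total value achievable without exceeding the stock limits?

$87

Best selections within weight 14 and stock limits:
- 2×coin set + 1×gold bar: weight 11, value 87
- 1×ring box + 2×coin set: weight 14, value 81
Best: $87.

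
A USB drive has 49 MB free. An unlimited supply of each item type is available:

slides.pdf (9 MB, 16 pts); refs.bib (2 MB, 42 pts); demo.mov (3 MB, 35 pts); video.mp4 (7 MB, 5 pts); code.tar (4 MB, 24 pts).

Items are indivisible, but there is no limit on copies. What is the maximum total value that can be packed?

1008 pts

Best value-per-unit is refs.bib at 42/2, and filling with it alone uses size 24×2=48. No mix of the others beats 24×42 = 1008.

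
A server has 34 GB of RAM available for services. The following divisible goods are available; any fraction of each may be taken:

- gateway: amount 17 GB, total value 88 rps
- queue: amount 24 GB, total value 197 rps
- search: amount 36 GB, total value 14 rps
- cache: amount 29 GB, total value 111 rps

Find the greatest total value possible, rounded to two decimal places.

248.76

Take in order of value per unit:
- queue (197/24 per unit): all 24 → value 197, running total 197.00
- gateway (88/17 per unit): 10 of 17 → value 10×88/17 = 51.7647, running total 248.76
Total 248.76.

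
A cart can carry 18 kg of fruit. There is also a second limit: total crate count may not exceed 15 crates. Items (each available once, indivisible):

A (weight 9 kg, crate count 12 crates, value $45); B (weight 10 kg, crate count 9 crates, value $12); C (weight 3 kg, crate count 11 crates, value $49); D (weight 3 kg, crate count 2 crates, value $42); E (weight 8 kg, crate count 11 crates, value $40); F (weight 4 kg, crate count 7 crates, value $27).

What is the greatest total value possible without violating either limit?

$91

Feasible sets respecting both limits:
- C+D: weight 6, crate count 13, value 91
- A+D: weight 12, crate count 14, value 87
- D+E: weight 11, crate count 13, value 82
Best: $91.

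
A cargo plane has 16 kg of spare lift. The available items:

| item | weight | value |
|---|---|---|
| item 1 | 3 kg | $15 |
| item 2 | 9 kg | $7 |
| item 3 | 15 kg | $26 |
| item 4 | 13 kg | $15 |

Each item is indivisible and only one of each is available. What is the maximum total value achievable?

Check high-value combinations within 16 kg:
- item 1+item 4: weight 3+13=16, value 15+15=30
- item 3: weight 15, value 26
- item 1+item 2: weight 3+9=12, value 15+7=22
- item 1: weight 3, value 15
- item 4: weight 13, value 15
Best: $30.

$30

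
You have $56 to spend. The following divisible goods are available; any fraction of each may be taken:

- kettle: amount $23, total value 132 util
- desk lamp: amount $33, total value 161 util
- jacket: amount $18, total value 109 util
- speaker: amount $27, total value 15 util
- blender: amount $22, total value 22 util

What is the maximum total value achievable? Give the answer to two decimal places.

314.18

Take in order of value per unit:
- jacket (109/18 per unit): all 18 → value 109, running total 109.00
- kettle (132/23 per unit): all 23 → value 132, running total 241.00
- desk lamp (161/33 per unit): 15 of 33 → value 15×161/33 = 73.1818, running total 314.18
Total 314.18.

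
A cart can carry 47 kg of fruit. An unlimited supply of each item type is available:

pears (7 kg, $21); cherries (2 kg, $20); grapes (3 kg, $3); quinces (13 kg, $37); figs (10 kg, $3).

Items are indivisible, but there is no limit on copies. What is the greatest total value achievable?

$460

Best value-per-unit is cherries at 20/2, and filling with it alone uses weight 23×2=46. No mix of the others beats 23×20 = 460.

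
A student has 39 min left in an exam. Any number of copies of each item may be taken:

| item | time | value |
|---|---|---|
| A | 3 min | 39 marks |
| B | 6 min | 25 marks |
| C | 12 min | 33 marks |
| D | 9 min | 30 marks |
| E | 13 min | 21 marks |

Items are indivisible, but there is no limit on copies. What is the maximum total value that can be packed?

Best value-per-unit is A at 39/3, and filling with it alone uses time 13×3=39. No mix of the others beats 13×39 = 507.

507 marks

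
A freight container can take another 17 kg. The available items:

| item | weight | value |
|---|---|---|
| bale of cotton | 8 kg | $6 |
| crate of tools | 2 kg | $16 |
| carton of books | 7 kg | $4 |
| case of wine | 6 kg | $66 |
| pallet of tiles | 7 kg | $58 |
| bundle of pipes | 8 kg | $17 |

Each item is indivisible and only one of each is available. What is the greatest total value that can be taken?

Check high-value combinations within 17 kg:
- crate of tools+case of wine+pallet of tiles: weight 2+6+7=15, value 16+66+58=140
- case of wine+pallet of tiles: weight 6+7=13, value 66+58=124
- crate of tools+case of wine+bundle of pipes: weight 2+6+8=16, value 16+66+17=99
- crate of tools+pallet of tiles+bundle of pipes: weight 2+7+8=17, value 16+58+17=91
- bale of cotton+crate of tools+case of wine: weight 8+2+6=16, value 6+16+66=88
Best: $140.

$140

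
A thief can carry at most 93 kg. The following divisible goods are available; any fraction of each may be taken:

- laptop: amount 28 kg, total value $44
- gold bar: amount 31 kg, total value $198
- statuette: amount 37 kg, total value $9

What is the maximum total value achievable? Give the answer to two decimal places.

Take in order of value per unit:
- gold bar (198/31 per unit): all 31 → value 198, running total 198.00
- laptop (44/28 per unit): all 28 → value 44, running total 242.00
- statuette (9/37 per unit): 34 of 37 → value 34×9/37 = 8.2703, running total 250.27
Total 250.27.

250.27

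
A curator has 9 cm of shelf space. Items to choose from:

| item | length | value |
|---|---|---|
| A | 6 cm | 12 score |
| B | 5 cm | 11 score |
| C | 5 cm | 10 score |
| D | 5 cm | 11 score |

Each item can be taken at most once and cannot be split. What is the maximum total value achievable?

12 score

This is a 0/1 knapsack; check combinations near the capacity.
- A: length 6, value 12
- B: length 5, value 11
- D: length 5, value 11
- C: length 5, value 10
Best: 12 score.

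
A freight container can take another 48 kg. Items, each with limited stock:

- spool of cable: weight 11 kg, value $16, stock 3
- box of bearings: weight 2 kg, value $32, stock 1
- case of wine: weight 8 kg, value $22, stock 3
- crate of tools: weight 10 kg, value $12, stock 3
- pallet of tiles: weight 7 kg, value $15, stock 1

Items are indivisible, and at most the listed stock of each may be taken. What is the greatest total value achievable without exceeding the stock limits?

Best selections within weight 48 and stock limits:
- 2×spool of cable + 1×box of bearings + 3×case of wine: weight 48, value 130
- 1×spool of cable + 1×box of bearings + 3×case of wine + 1×pallet of tiles: weight 44, value 129
- 1×spool of cable + 1×box of bearings + 3×case of wine + 1×crate of tools: weight 47, value 126
Best: $130.

$130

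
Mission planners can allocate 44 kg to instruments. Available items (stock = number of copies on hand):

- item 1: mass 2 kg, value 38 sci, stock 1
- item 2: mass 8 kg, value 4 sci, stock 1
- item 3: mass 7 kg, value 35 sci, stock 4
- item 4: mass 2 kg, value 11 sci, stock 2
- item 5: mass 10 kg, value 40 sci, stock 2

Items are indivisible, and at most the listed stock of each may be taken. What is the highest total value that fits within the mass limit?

240 sci

Top feasible selections:
- 1×item 1 + 4×item 3 + 2×item 4 + 1×item 5: mass 44, value 240
- 1×item 1 + 4×item 3 + 1×item 4 + 1×item 5: mass 42, value 229
- 1×item 1 + 3×item 3 + 2×item 5: mass 43, value 223
Best: 240 sci.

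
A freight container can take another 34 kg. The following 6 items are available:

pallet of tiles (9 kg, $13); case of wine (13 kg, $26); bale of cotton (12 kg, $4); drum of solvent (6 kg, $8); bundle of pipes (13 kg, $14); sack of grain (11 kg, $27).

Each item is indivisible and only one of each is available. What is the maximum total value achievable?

$66

Check high-value combinations within 34 kg:
- pallet of tiles+case of wine+sack of grain: weight 9+13+11=33, value 13+26+27=66
- case of wine+drum of solvent+sack of grain: weight 13+6+11=30, value 26+8+27=61
- pallet of tiles+bundle of pipes+sack of grain: weight 9+13+11=33, value 13+14+27=54
- case of wine+sack of grain: weight 13+11=24, value 26+27=53
Best: $66.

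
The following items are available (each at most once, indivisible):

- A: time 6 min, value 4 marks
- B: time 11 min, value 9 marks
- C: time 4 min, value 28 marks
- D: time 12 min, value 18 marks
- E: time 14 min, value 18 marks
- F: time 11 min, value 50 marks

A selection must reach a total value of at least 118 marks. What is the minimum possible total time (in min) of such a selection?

47

Subsets with value ≥ 118, sorted by total time:
- A+C+D+E+F: time 47, value 118
- B+C+D+E+F: time 52, value 123
- A+B+C+D+E+F: time 58, value 127
Minimum time: 47 min.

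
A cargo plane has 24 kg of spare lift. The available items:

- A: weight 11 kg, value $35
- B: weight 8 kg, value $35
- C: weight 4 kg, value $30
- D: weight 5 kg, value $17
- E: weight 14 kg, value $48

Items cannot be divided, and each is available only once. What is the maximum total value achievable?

This is a 0/1 knapsack; check combinations near the capacity.
- A+B+C: weight 11+8+4=23, value 35+35+30=100
- C+D+E: weight 4+5+14=23, value 30+17+48=95
- A+B+D: weight 11+8+5=24, value 35+35+17=87
Best: $100.

$100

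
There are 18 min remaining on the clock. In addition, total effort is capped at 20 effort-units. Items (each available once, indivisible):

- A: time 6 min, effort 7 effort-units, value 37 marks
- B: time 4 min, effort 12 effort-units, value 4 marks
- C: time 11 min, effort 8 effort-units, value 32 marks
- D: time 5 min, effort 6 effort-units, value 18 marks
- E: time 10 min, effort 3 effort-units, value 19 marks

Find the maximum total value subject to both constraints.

Feasible sets respecting both limits:
- A+C: time 17, effort 15, value 69
- A+E: time 16, effort 10, value 56
- A+D: time 11, effort 13, value 55
Best: 69 marks.

69 marks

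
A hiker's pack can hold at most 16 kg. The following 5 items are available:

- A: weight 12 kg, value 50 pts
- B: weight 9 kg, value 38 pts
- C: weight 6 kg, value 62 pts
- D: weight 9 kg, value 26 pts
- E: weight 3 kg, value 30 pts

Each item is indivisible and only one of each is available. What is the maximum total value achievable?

100 pts

Check high-value combinations within 16 kg:
- B+C: weight 9+6=15, value 38+62=100
- C+E: weight 6+3=9, value 62+30=92
- C+D: weight 6+9=15, value 62+26=88
- A+E: weight 12+3=15, value 50+30=80
- B+E: weight 9+3=12, value 38+30=68
Best: 100 pts.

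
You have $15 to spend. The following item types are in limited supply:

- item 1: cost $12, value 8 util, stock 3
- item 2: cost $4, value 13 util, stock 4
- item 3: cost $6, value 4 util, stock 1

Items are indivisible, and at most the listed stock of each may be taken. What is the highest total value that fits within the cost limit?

Best selections within cost 15 and stock limits:
- 3×item 2: cost 12, value 39
- 2×item 2 + 1×item 3: cost 14, value 30
- 2×item 2: cost 8, value 26
Best: 39 util.

39 util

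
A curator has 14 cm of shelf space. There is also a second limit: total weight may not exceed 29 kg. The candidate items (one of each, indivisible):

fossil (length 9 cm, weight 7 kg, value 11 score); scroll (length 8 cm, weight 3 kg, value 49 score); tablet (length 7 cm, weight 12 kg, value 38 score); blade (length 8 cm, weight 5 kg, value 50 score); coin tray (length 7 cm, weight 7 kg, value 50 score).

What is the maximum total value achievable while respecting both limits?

88 score

Feasible sets respecting both limits:
- tablet+coin tray: length 14, weight 19, value 88
- blade: length 8, weight 5, value 50
- coin tray: length 7, weight 7, value 50
Best: 88 score.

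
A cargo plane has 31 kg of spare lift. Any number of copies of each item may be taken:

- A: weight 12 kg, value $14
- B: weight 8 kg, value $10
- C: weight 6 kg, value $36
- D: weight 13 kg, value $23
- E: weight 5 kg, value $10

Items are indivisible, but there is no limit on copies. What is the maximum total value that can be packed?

Best value-per-unit is C at 36/6, and filling with it alone uses weight 5×6=30. No mix of the others beats 5×36 = 180.

$180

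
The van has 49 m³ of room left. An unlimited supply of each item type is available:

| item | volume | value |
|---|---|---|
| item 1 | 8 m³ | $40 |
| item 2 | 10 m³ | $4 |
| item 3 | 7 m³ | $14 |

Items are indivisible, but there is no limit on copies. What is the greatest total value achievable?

$240

Best value-per-unit is item 1 at 40/8, and filling with it alone uses volume 6×8=48. No mix of the others beats 6×40 = 240.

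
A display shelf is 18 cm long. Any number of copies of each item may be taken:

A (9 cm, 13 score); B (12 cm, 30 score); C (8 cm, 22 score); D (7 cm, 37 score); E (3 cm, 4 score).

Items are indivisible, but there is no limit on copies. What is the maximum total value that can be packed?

Best value-per-unit is D at 37/7; filling with it alone gives 2×37 = 74.
Optimal mix: 2×D + 1×E → length 17, value 78.

78 score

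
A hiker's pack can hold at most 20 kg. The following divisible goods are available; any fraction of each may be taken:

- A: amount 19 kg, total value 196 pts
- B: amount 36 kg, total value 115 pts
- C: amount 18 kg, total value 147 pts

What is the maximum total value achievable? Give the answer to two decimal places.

204.17

Take in order of value per unit:
- A (196/19 per unit): all 19 → value 196, running total 196.00
- C (147/18 per unit): 1 of 18 → value 1×147/18 = 8.1667, running total 204.17
Total 204.17.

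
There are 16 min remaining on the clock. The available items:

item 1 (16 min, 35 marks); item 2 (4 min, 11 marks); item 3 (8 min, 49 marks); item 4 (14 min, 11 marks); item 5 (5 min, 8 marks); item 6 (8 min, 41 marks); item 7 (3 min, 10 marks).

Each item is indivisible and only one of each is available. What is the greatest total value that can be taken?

Check high-value combinations within 16 min:
- item 3+item 6: time 8+8=16, value 49+41=90
- item 2+item 3+item 7: time 4+8+3=15, value 11+49+10=70
- item 3+item 5+item 7: time 8+5+3=16, value 49+8+10=67
Best: 90 marks.

90 marks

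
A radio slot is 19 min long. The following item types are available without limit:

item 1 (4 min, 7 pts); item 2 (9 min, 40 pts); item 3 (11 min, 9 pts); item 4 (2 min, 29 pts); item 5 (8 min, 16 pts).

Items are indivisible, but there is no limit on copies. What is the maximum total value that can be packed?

261 pts

Best value-per-unit is item 4 at 29/2, and filling with it alone uses duration 9×2=18. No mix of the others beats 9×29 = 261.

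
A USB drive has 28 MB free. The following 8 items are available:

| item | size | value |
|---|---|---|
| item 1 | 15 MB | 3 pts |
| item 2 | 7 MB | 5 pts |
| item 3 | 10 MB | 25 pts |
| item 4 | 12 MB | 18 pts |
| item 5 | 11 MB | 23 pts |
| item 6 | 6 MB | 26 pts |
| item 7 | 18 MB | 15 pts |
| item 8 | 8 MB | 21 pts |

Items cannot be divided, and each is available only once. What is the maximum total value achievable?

74 pts

Check high-value combinations within 28 MB:
- item 3+item 5+item 6: size 10+11+6=27, value 25+23+26=74
- item 3+item 6+item 8: size 10+6+8=24, value 25+26+21=72
- item 5+item 6+item 8: size 11+6+8=25, value 23+26+21=70
Best: 74 pts.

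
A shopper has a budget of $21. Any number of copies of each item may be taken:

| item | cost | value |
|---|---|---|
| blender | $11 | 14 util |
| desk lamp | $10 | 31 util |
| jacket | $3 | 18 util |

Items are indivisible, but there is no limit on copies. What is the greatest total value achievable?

Best value-per-unit is jacket at 18/3, and filling with it alone uses cost 7×3=21. No mix of the others beats 7×18 = 126.

126 util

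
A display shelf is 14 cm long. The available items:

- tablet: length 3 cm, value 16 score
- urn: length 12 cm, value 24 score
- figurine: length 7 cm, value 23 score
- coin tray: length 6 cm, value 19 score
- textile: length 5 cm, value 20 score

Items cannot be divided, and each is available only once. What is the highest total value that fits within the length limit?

This is a 0/1 knapsack; check combinations near the capacity.
- tablet+coin tray+textile: length 3+6+5=14, value 16+19+20=55
- figurine+textile: length 7+5=12, value 23+20=43
- figurine+coin tray: length 7+6=13, value 23+19=42
- tablet+figurine: length 3+7=10, value 16+23=39
Best: 55 score.

55 score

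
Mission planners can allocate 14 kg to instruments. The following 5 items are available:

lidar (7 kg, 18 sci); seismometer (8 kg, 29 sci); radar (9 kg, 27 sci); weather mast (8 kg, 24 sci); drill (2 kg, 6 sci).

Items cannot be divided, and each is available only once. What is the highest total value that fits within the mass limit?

Check high-value combinations within 14 kg:
- seismometer+drill: mass 8+2=10, value 29+6=35
- radar+drill: mass 9+2=11, value 27+6=33
- weather mast+drill: mass 8+2=10, value 24+6=30
Best: 35 sci.

35 sci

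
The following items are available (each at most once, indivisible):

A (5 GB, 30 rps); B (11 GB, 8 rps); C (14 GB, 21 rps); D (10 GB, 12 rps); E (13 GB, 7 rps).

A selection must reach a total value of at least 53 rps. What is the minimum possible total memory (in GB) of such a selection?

29

Subsets with value ≥ 53, sorted by total memory:
- A+C+D: memory 29, value 63
- A+B+C: memory 30, value 59
- A+C+E: memory 32, value 58
Minimum memory: 29 GB.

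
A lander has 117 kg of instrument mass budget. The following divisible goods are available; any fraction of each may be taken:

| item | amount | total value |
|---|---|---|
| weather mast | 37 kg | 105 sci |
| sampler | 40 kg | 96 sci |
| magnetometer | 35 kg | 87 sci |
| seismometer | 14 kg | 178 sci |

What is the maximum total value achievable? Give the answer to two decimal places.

Take in order of value per unit:
- seismometer (178/14 per unit): all 14 → value 178, running total 178.00
- weather mast (105/37 per unit): all 37 → value 105, running total 283.00
- magnetometer (87/35 per unit): all 35 → value 87, running total 370.00
- sampler (96/40 per unit): 31 of 40 → value 31×96/40 = 74.4000, running total 444.40
Total 444.40.

444.40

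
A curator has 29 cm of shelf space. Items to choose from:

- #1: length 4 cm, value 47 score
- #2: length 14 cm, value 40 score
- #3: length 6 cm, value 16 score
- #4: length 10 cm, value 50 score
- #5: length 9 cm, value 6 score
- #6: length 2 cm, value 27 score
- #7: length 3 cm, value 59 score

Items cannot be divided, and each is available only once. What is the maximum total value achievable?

199 score

This is a 0/1 knapsack; check combinations near the capacity.
- #1+#3+#4+#6+#7: length 4+6+10+2+3=25, value 47+16+50+27+59=199
- #1+#4+#5+#6+#7: length 4+10+9+2+3=28, value 47+50+6+27+59=189
- #1+#2+#3+#6+#7: length 4+14+6+2+3=29, value 47+40+16+27+59=189
- #1+#4+#6+#7: length 4+10+2+3=19, value 47+50+27+59=183
Best: 199 score.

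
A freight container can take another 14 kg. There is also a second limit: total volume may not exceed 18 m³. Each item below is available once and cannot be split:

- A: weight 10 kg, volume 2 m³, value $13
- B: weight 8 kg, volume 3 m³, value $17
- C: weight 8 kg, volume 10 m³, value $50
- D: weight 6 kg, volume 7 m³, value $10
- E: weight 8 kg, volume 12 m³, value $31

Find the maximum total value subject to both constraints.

Feasible sets respecting both limits:
- C+D: weight 14, volume 17, value 60
- C: weight 8, volume 10, value 50
- E: weight 8, volume 12, value 31
Best: $60.

$60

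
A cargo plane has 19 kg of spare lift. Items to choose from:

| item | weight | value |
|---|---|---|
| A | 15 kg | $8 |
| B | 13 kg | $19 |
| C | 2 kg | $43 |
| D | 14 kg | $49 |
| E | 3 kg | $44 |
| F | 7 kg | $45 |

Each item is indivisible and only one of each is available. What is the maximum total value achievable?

$136

Check high-value combinations within 19 kg:
- C+D+E: weight 2+14+3=19, value 43+49+44=136
- C+E+F: weight 2+3+7=12, value 43+44+45=132
- B+C+E: weight 13+2+3=18, value 19+43+44=106
- D+E: weight 14+3=17, value 49+44=93
Best: $136.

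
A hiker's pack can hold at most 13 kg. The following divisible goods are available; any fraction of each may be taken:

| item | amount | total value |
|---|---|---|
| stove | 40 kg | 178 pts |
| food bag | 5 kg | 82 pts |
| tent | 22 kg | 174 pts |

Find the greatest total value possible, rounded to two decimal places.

Take in order of value per unit:
- food bag (82/5 per unit): all 5 → value 82, running total 82.00
- tent (174/22 per unit): 8 of 22 → value 8×174/22 = 63.2727, running total 145.27
Total 145.27.

145.27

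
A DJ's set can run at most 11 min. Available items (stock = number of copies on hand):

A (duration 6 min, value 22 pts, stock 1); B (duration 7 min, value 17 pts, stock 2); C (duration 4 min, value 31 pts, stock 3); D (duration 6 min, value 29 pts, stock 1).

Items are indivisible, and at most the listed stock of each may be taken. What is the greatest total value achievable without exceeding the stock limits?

Best selections within duration 11 and stock limits:
- 2×C: duration 8, value 62
- 1×C + 1×D: duration 10, value 60
Best: 62 pts.

62 pts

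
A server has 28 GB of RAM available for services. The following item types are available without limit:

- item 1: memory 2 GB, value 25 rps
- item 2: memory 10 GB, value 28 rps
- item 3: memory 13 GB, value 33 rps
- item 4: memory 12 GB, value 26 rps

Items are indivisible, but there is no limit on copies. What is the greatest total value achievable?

350 rps

Best value-per-unit is item 1 at 25/2, and filling with it alone uses memory 14×2=28. No mix of the others beats 14×25 = 350.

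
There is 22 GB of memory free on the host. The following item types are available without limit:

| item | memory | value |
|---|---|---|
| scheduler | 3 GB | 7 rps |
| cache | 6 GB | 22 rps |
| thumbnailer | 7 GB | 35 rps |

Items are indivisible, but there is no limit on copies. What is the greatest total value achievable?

Best value-per-unit is thumbnailer at 35/7, and filling with it alone uses memory 3×7=21. No mix of the others beats 3×35 = 105.

105 rps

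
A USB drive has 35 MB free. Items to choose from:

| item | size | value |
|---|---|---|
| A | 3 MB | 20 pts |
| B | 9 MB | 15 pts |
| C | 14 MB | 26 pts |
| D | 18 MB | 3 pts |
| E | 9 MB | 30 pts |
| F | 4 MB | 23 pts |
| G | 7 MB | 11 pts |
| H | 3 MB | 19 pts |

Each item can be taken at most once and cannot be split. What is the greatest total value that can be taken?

118 pts

Check high-value combinations within 35 MB:
- A+C+E+F+H: size 3+14+9+4+3=33, value 20+26+30+23+19=118
- A+B+E+F+G+H: size 3+9+9+4+7+3=35, value 20+15+30+23+11+19=118
- A+B+E+F+H: size 3+9+9+4+3=28, value 20+15+30+23+19=107
- A+E+F+G+H: size 3+9+4+7+3=26, value 20+30+23+11+19=103
- A+B+C+F+H: size 3+9+14+4+3=33, value 20+15+26+23+19=103
Best: 118 pts.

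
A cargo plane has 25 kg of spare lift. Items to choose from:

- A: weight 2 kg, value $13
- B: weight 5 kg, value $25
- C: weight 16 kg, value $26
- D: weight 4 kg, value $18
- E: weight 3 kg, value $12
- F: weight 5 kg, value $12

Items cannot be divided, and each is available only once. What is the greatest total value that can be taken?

$80

Check high-value combinations within 25 kg:
- A+B+D+E+F: weight 2+5+4+3+5=19, value 13+25+18+12+12=80
- B+C+D: weight 5+16+4=25, value 25+26+18=69
- A+C+D+E: weight 2+16+4+3=25, value 13+26+18+12=69
- A+B+D+E: weight 2+5+4+3=14, value 13+25+18+12=68
- A+B+D+F: weight 2+5+4+5=16, value 13+25+18+12=68
Best: $80.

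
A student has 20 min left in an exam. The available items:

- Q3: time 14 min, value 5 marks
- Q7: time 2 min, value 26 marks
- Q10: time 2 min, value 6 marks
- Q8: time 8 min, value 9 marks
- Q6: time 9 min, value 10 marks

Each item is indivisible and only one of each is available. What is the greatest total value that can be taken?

Check high-value combinations within 20 min:
- Q7+Q8+Q6: time 2+8+9=19, value 26+9+10=45
- Q7+Q10+Q6: time 2+2+9=13, value 26+6+10=42
- Q7+Q10+Q8: time 2+2+8=12, value 26+6+9=41
- Q3+Q7+Q10: time 14+2+2=18, value 5+26+6=37
Best: 45 marks.

45 marks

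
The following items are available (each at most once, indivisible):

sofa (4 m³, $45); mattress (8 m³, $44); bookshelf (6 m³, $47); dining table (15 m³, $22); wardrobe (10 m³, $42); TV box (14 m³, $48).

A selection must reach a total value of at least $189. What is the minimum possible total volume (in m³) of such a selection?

Subsets with value ≥ 189, sorted by total volume:
- sofa+mattress+bookshelf+wardrobe+TV box: volume 42, value 226
- sofa+mattress+bookshelf+dining table+wardrobe: volume 43, value 200
- sofa+mattress+bookshelf+dining table+TV box: volume 47, value 206
- sofa+bookshelf+dining table+wardrobe+TV box: volume 49, value 204
Minimum volume: 42 m³.

42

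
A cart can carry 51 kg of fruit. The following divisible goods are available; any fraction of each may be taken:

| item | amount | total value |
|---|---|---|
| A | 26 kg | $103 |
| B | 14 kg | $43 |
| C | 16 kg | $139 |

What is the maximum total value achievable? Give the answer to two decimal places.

269.64

Take in order of value per unit:
- C (139/16 per unit): all 16 → value 139, running total 139.00
- A (103/26 per unit): all 26 → value 103, running total 242.00
- B (43/14 per unit): 9 of 14 → value 9×43/14 = 27.6429, running total 269.64
Total 269.64.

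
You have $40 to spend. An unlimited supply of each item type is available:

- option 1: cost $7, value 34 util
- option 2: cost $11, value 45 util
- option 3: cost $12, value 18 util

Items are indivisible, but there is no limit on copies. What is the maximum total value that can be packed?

Best value-per-unit is option 1 at 34/7; filling with it alone gives 5×34 = 170.
Optimal mix: 4×option 1 + 1×option 2 → cost 39, value 181.

181 util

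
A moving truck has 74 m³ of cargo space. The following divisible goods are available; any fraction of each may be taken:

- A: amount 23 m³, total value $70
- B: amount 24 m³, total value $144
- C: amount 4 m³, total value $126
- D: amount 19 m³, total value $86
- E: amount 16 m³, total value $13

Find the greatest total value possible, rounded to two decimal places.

429.25

Take in order of value per unit:
- C (126/4 per unit): all 4 → value 126, running total 126.00
- B (144/24 per unit): all 24 → value 144, running total 270.00
- D (86/19 per unit): all 19 → value 86, running total 356.00
- A (70/23 per unit): all 23 → value 70, running total 426.00
- E (13/16 per unit): 4 of 16 → value 4×13/16 = 3.2500, running total 429.25
Total 429.25.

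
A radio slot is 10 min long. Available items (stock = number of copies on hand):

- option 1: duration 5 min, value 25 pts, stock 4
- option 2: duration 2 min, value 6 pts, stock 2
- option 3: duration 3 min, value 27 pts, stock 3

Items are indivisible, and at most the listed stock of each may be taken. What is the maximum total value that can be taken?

81 pts

Top feasible selections:
- 3×option 3: duration 9, value 81
- 2×option 2 + 2×option 3: duration 10, value 66
- 1×option 2 + 2×option 3: duration 8, value 60
Best: 81 pts.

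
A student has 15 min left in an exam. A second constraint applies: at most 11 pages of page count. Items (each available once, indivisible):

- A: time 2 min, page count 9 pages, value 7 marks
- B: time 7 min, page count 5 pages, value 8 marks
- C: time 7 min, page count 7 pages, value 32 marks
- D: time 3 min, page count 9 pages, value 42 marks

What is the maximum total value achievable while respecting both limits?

Feasible sets respecting both limits:
- D: time 3, page count 9, value 42
- C: time 7, page count 7, value 32
- B: time 7, page count 5, value 8
- A: time 2, page count 9, value 7
Best: 42 marks.

42 marks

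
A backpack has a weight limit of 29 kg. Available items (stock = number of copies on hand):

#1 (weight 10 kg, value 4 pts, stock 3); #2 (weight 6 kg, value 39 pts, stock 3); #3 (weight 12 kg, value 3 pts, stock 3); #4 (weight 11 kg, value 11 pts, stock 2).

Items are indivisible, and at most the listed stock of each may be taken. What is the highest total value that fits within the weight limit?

128 pts

Best selections within weight 29 and stock limits:
- 3×#2 + 1×#4: weight 29, value 128
- 1×#1 + 3×#2: weight 28, value 121
Best: 128 pts.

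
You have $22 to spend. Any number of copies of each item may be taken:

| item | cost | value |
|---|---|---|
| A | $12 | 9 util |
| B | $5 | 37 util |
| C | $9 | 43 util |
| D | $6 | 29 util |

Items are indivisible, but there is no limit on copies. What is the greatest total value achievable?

Best value-per-unit is B at 37/5, and filling with it alone uses cost 4×5=20. No mix of the others beats 4×37 = 148.

148 util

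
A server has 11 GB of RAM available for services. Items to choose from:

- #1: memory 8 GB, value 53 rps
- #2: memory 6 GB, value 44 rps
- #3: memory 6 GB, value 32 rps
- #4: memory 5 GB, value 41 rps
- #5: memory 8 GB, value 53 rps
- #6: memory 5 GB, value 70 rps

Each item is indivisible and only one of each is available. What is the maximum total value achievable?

114 rps

Check high-value combinations within 11 GB:
- #2+#6: memory 6+5=11, value 44+70=114
- #4+#6: memory 5+5=10, value 41+70=111
- #3+#6: memory 6+5=11, value 32+70=102
- #2+#4: memory 6+5=11, value 44+41=85
Best: 114 rps.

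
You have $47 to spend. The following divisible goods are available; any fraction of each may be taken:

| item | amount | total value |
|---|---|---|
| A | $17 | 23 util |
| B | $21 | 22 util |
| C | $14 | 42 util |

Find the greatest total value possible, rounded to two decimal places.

81.76

Take in order of value per unit:
- C (42/14 per unit): all 14 → value 42, running total 42.00
- A (23/17 per unit): all 17 → value 23, running total 65.00
- B (22/21 per unit): 16 of 21 → value 16×22/21 = 16.7619, running total 81.76
Total 81.76.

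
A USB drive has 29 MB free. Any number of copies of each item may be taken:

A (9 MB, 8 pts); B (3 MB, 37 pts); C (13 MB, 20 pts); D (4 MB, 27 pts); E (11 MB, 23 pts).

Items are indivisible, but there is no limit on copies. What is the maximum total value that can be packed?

333 pts

Best value-per-unit is B at 37/3, and filling with it alone uses size 9×3=27. No mix of the others beats 9×37 = 333.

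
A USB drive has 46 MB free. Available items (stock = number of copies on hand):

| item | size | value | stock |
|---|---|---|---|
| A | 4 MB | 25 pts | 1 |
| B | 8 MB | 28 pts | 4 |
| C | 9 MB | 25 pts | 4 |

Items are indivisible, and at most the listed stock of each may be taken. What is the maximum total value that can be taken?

Top feasible selections:
- 1×A + 4×B + 1×C: size 45, value 162
- 1×A + 3×B + 2×C: size 46, value 159
Best: 162 pts.

162 pts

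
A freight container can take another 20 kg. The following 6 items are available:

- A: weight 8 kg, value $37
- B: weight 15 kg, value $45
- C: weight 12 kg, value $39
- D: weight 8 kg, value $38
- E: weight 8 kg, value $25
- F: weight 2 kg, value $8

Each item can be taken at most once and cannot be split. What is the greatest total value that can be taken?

$83

Check high-value combinations within 20 kg:
- A+D+F: weight 8+8+2=18, value 37+38+8=83
- C+D: weight 12+8=20, value 39+38=77
- A+C: weight 8+12=20, value 37+39=76
- A+D: weight 8+8=16, value 37+38=75
Best: $83.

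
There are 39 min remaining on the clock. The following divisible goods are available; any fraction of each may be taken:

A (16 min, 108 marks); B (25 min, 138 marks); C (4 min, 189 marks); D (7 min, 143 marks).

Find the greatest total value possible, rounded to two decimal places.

Take in order of value per unit:
- C (189/4 per unit): all 4 → value 189, running total 189.00
- D (143/7 per unit): all 7 → value 143, running total 332.00
- A (108/16 per unit): all 16 → value 108, running total 440.00
- B (138/25 per unit): 12 of 25 → value 12×138/25 = 66.2400, running total 506.24
Total 506.24.

506.24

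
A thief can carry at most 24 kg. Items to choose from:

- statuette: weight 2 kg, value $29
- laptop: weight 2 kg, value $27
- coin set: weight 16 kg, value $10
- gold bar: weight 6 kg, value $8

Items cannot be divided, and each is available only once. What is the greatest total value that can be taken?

Check high-value combinations within 24 kg:
- statuette+laptop+coin set: weight 2+2+16=20, value 29+27+10=66
- statuette+laptop+gold bar: weight 2+2+6=10, value 29+27+8=64
- statuette+laptop: weight 2+2=4, value 29+27=56
Best: $66.

$66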